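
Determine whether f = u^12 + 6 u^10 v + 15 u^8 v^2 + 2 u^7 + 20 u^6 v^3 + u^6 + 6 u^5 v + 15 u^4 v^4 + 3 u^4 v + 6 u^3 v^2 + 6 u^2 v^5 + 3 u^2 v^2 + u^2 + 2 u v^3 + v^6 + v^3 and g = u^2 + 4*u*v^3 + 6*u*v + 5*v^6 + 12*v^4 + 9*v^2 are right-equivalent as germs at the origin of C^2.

No.

The Hessian of f at 0 is [[2, 0], [0, 0]] with rank 1, so corank 1. A Groebner basis of the Jacobian ideal J(f) in C{u,v} is {v^2, u}; counting standard monomials gives mu = 2. Corank 1: A-series; mu = 2 gives A_2. The Hessian of g at 0 is [[2, 6], [6, 18]] with rank 1, so corank 1. A Groebner basis of the Jacobian ideal J(g) in C{u,v} is {u*v^2 - 3*u/2 - 9*v/2, u/2 + v^3 + 3*v/2, u^2 + 6*u*v + 9*v^2}; counting standard monomials gives mu = 5. Corank 1: A-series; mu = 5 gives A_5. f is A_2 but g is A_5, hence not right-equivalent.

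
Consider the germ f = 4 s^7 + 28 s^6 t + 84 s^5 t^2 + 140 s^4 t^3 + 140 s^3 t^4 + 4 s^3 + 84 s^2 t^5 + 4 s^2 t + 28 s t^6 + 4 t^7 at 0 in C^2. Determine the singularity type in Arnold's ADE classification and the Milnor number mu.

The Hessian of f at 0 has rank 0. Corank 2; j^3 = 4*s^2*(s + t) has shape L^2 M (L != M), so D-series; mu = 8 gives D_8.

Type D8, Milnor number mu = 8.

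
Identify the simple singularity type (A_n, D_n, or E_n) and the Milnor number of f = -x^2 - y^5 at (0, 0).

The Hessian of f at 0 is [[-2, 0], [0, 0]] with rank 1, so corank 1. A Groebner basis of the Jacobian ideal J(f) in C{x,y} is {y^4, x}; counting standard monomials gives mu = 4. Corank 1: A-series; mu = 4 gives A_4.

Type A_{4}, Milnor number mu = 4.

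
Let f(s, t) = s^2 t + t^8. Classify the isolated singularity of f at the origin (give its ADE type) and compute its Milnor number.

Type D_{9}, Milnor number mu = 9.

The Hessian of f at 0 has rank 0. Corank 2; j^3 = s^2*t has shape L^2 M (L != M), so D-series; mu = 9 gives D_9.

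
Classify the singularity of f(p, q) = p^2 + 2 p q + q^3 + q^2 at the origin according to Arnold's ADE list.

A2

The Hessian of f at 0 has rank 1. Corank 1: A-series; mu = 2 gives A_2.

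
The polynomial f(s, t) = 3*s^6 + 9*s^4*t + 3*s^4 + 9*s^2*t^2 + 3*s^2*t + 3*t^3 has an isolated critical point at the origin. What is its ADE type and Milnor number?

The Hessian of f at 0 has rank 0. Corank 2; j^3 = 3*t*(s^2 + t^2) splits into three distinct lines over C (the quadratic factor has nonzero discriminant), so D_4.

Type D4, Milnor number mu = 4.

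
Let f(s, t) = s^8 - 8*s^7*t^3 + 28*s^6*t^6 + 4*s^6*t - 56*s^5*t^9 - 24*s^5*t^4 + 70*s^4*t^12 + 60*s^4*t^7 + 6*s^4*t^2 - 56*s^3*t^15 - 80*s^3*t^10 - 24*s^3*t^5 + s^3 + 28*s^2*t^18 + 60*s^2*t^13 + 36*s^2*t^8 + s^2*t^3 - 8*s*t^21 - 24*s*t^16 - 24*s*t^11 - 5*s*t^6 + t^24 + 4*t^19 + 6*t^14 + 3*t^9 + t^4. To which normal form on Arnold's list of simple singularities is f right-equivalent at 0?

E_{6}

The Hessian of f at 0 is [[0, 0], [0, 0]] with rank 0, so corank 2. A Groebner basis of the Jacobian ideal J(f) in C{s,t} is {t^3, s^2}; counting standard monomials gives mu = 6. Corank 2; j^3 = s^3 is a perfect cube, so E-series; the 4-jet and mu = 6 give E_6.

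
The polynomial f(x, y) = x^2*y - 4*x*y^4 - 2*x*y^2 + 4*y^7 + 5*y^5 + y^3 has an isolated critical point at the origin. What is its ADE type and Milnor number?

The Hessian of f at 0 has rank 0. Corank 2; j^3 = y*(x - y)^2 has shape L^2 M (L != M), so D-series; mu = 6 gives D_6.

Type D6, Milnor number mu = 6.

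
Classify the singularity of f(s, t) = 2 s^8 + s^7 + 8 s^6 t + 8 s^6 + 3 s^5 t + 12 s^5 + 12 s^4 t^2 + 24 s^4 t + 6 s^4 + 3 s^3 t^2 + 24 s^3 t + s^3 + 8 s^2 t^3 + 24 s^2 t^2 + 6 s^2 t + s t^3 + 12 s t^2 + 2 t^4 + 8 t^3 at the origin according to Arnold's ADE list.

E7

The Hessian of f at 0 has rank 0. Corank 2; j^3 = (s + 2*t)^3 is a perfect cube, so E-series; the 4-jet and mu = 7 give E_7.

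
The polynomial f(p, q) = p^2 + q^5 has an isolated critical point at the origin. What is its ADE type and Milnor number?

Type A4, Milnor number mu = 4.

The Hessian of f at 0 has rank 1. Corank 1: A-series; mu = 4 gives A_4.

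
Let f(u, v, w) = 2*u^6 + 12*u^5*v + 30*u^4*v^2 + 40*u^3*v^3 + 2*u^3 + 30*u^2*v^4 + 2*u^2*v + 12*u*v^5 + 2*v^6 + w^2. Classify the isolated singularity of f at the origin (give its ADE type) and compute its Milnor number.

The Hessian of f at 0 is [[0, 0, 0], [0, 0, 0], [0, 0, 2]] with rank 1, so corank 2. A Groebner basis of the Jacobian ideal J(f) in C{u,v,w} is {-u*v/6 + v^5, u*v^2, u^2 + u*v, w}; counting standard monomials gives mu = 7. Corank 2; j^3 = 2*u^2*(u + v) has shape L^2 M (L != M), so D-series; mu = 7 gives D_7.

Type D7, Milnor number mu = 7.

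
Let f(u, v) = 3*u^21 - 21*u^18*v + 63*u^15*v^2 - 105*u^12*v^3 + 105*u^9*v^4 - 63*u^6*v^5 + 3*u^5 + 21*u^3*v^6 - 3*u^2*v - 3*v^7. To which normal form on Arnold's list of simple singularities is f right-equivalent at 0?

The Hessian of f at 0 has rank 0. Corank 2; j^3 = -3*u^2*v has shape L^2 M (L != M), so D-series; mu = 8 gives D_8.

D_8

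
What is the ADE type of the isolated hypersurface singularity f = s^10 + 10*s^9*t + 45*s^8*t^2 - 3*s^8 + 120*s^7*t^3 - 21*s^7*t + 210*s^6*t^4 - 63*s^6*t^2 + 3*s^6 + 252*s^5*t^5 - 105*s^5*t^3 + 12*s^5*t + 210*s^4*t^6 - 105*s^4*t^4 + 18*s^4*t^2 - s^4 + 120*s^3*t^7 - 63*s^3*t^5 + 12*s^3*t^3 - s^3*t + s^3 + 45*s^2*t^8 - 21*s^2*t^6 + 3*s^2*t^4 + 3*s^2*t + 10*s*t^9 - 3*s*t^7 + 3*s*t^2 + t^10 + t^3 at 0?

The Hessian of f at 0 is [[0, 0], [0, 0]] with rank 0, so corank 2. A Groebner basis of the Jacobian ideal J(f) in C{s,t} is {3*s^2 + 6*s*t + t^4 + t^3 + 3*t^2, s^3 - 3*s^2 - 6*s*t - 3*t^2, s^2*t + 3*s^2 + 6*s*t + 3*t^2, -2*s^2 + s*t^2 - 4*s*t + t^3/3 - 2*t^2}; counting standard monomials gives mu = 7. Corank 2; j^3 = (s + t)^3 is a perfect cube, so E-series; the 4-jet and mu = 7 give E_7.

E7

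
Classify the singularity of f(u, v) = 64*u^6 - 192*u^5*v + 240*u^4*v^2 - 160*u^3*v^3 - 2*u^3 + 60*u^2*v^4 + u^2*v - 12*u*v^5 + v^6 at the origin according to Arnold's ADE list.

The Hessian of f at 0 is [[0, 0], [0, 0]] with rank 0, so corank 2. A Groebner basis of the Jacobian ideal J(f) in C{u,v} is {u*v/12 + v^5, u*v^2, u^2 - u*v/2}; counting standard monomials gives mu = 7. Corank 2; j^3 = -u^2*(2*u - v) has shape L^2 M (L != M), so D-series; mu = 7 gives D_7.

D_7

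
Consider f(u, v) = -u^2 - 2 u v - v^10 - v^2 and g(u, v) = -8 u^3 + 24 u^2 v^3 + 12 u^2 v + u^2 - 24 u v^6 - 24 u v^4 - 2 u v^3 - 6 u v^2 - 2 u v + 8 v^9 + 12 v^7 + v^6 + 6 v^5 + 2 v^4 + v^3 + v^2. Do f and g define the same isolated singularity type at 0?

No.

The Hessian of f at 0 is [[-2, -2], [-2, -2]] with rank 1, so corank 1. A Groebner basis of the Jacobian ideal J(f) in C{u,v} is {v^9, u + v}; counting standard monomials gives mu = 9. Corank 1: A-series; mu = 9 gives A_9. The Hessian of g at 0 is [[2, -2], [-2, 2]] with rank 1, so corank 1. A Groebner basis of the Jacobian ideal J(g) in C{u,v} is {v^2, u - v}; counting standard monomials gives mu = 2. Corank 1: A-series; mu = 2 gives A_2. f is A_9 but g is A_2, hence not right-equivalent.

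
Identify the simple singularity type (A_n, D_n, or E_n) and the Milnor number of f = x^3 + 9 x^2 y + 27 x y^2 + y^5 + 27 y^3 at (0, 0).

Type E_{8}, Milnor number mu = 8.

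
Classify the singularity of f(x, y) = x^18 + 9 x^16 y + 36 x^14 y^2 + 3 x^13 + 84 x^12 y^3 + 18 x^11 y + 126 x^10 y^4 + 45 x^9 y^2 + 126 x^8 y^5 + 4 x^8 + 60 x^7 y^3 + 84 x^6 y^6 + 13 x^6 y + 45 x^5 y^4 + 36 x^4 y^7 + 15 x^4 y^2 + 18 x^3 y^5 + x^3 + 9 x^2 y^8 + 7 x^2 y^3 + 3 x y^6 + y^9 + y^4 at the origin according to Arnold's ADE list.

E_{6}

The Hessian of f at 0 has rank 0. Corank 2; j^3 = x^3 is a perfect cube, so E-series; the 4-jet and mu = 6 give E_6.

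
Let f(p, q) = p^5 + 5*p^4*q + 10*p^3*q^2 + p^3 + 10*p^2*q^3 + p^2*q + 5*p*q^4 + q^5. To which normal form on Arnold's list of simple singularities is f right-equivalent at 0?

D_6

The Hessian of f at 0 is [[0, 0], [0, 0]] with rank 0, so corank 2. A Groebner basis of the Jacobian ideal J(f) in C{p,q} is {-p*q/5 + q^4, p*q^2, p^2 + p*q}; counting standard monomials gives mu = 6. Corank 2; j^3 = p^2*(p + q) has shape L^2 M (L != M), so D-series; mu = 6 gives D_6.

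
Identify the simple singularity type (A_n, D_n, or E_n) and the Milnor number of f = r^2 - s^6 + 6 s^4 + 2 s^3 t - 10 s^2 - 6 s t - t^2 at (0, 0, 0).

Type A_{1}, Milnor number mu = 1.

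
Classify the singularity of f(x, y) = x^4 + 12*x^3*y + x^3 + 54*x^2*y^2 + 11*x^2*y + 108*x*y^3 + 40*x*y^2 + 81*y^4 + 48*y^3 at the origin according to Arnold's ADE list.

D5

The Hessian of f at 0 has rank 0. Corank 2; j^3 = (x + 3*y)*(x + 4*y)^2 has shape L^2 M (L != M), so D-series; mu = 5 gives D_5.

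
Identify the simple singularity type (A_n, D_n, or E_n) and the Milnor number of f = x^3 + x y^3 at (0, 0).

Type E7, Milnor number mu = 7.

The Hessian of f at 0 is [[0, 0], [0, 0]] with rank 0, so corank 2. A Groebner basis of the Jacobian ideal J(f) in C{x,y} is {x^3, x*y^2, 3*x^2 + y^3}; counting standard monomials gives mu = 7. Corank 2; j^3 = x^3 is a perfect cube, so E-series; the 4-jet and mu = 7 give E_7.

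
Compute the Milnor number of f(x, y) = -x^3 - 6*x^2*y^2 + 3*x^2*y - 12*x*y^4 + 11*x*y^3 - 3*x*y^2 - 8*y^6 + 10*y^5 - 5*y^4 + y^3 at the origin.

7

The Hessian of f at 0 has rank 0. Corank 2; j^3 = -(x - y)^3 is a perfect cube, so E-series; the 4-jet and mu = 7 give E_7.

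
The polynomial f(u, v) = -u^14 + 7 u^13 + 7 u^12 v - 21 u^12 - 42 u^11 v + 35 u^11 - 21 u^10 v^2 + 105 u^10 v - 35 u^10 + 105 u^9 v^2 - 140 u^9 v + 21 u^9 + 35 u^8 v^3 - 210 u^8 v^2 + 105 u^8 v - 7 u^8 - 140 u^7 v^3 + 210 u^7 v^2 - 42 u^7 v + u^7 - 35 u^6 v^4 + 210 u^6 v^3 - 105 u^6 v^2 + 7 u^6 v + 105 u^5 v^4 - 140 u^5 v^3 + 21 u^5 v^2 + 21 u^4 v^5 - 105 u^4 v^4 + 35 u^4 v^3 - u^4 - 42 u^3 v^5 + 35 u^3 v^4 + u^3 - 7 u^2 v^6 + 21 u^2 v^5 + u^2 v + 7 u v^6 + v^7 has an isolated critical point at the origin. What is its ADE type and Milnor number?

Type D_{8}, Milnor number mu = 8.

The Hessian of f at 0 has rank 0. Corank 2; j^3 = u^2*(u + v) has shape L^2 M (L != M), so D-series; mu = 8 gives D_8.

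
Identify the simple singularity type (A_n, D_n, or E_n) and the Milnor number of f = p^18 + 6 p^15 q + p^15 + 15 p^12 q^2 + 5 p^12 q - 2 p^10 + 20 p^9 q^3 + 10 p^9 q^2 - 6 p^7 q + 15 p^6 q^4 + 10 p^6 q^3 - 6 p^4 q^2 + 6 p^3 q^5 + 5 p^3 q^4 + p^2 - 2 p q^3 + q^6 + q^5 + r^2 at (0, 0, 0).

Type A_{4}, Milnor number mu = 4.

The Hessian of f at 0 has rank 2. Corank 1: A-series; mu = 4 gives A_4.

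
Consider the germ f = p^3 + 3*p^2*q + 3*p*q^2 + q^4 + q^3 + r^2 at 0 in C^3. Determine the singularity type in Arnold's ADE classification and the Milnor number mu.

Type E6, Milnor number mu = 6.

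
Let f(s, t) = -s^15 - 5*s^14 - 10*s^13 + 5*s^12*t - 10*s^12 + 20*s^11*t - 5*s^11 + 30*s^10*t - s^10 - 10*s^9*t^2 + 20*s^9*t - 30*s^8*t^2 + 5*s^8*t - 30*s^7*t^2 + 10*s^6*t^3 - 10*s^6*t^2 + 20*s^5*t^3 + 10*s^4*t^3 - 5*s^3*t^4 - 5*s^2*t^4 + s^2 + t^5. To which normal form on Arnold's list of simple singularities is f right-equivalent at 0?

A_{4}

The Hessian of f at 0 has rank 1. Corank 1: A-series; mu = 4 gives A_4.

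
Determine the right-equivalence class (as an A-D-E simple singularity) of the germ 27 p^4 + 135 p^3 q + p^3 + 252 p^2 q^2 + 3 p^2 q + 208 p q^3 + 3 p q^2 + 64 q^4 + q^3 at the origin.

E_7

The Hessian of f at 0 has rank 0. Corank 2; j^3 = (p + q)^3 is a perfect cube, so E-series; the 4-jet and mu = 7 give E_7.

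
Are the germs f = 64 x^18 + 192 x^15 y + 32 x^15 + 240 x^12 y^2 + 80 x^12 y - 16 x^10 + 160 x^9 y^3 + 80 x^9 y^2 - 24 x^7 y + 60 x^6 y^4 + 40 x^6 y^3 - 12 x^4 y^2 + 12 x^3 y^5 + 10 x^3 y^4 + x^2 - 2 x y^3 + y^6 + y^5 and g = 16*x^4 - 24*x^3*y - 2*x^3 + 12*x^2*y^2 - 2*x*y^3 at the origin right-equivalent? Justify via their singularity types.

No.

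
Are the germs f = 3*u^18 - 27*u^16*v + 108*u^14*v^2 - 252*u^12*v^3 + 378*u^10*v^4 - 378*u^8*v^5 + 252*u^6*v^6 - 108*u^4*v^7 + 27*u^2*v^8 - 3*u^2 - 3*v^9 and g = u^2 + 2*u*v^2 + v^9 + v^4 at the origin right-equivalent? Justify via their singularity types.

Yes.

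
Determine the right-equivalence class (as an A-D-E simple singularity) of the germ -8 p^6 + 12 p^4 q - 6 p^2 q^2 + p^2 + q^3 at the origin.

The Hessian of f at 0 has rank 1. Corank 1: A-series; mu = 2 gives A_2.

A_2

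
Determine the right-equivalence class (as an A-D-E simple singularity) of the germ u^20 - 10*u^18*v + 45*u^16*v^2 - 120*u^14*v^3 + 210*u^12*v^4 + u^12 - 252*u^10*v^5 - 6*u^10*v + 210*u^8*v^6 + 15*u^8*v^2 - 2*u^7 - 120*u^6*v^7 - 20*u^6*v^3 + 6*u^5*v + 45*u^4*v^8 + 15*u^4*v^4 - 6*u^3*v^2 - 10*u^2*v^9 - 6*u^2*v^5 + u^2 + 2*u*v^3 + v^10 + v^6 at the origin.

A_9

The Hessian of f at 0 is [[2, 0], [0, 0]] with rank 1, so corank 1. A Groebner basis of the Jacobian ideal J(f) in C{u,v} is {u^2*v^2 - u/3 - v^3/3, u^2 + u*v^3, u*v + v^4, u^3}; counting standard monomials gives mu = 9. Corank 1: A-series; mu = 9 gives A_9.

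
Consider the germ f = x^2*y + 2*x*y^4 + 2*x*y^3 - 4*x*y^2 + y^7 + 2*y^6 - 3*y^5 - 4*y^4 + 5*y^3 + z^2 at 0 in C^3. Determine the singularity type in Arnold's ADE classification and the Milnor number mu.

Type D_4, Milnor number mu = 4.

The Hessian of f at 0 is [[0, 0, 0], [0, 0, 0], [0, 0, 2]] with rank 1, so corank 2. A Groebner basis of the Jacobian ideal J(f) in C{x,y,z} is {y^3, x^2 - y^2, x*y - 2*y^2, z}; counting standard monomials gives mu = 4. Corank 2; j^3 = y*(x^2 - 4*x*y + 5*y^2) splits into three distinct lines over C (the quadratic factor has nonzero discriminant), so D_4.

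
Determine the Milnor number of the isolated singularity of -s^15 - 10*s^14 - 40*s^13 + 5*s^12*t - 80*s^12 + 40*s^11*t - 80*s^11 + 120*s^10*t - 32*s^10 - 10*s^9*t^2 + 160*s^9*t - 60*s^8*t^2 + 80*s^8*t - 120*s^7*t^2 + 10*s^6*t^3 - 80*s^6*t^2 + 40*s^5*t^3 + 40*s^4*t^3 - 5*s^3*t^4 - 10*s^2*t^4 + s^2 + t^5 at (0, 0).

The Hessian of f at 0 has rank 1. Corank 1: A-series; mu = 4 gives A_4.

4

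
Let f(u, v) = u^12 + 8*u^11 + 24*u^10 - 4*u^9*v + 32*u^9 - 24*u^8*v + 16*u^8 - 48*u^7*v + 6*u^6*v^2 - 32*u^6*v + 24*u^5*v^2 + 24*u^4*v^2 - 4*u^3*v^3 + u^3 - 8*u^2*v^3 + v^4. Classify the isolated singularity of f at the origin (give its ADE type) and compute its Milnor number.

Type E6, Milnor number mu = 6.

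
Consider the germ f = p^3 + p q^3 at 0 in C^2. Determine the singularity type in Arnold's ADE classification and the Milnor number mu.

Type E7, Milnor number mu = 7.

The Hessian of f at 0 has rank 0. Corank 2; j^3 = p^3 is a perfect cube, so E-series; the 4-jet and mu = 7 give E_7.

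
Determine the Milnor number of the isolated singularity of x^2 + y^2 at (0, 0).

The Hessian of f at 0 has rank 2. Corank 0: nondegenerate Morse point, so A_1.

1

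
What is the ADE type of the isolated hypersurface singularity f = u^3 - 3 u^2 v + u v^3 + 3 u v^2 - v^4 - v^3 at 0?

E_{7}

The Hessian of f at 0 has rank 0. Corank 2; j^3 = (u - v)^3 is a perfect cube, so E-series; the 4-jet and mu = 7 give E_7.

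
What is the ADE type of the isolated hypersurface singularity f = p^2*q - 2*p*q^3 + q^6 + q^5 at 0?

D7

The Hessian of f at 0 is [[0, 0], [0, 0]] with rank 0, so corank 2. A Groebner basis of the Jacobian ideal J(f) in C{p,q} is {p^3, p^2*q + p^2/6 - p*q^2/6, -p*q + q^3}; counting standard monomials gives mu = 7. Corank 2; j^3 = p^2*q has shape L^2 M (L != M), so D-series; mu = 7 gives D_7.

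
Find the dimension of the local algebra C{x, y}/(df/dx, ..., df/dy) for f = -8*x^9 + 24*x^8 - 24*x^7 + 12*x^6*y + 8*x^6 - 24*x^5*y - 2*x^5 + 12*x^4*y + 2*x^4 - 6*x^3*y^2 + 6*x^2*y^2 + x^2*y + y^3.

The Hessian of f at 0 is [[0, 0], [0, 0]] with rank 0, so corank 2. A Groebner basis of the Jacobian ideal J(f) in C{x,y} is {y^3, x^2 + 3*y^2, x*y}; counting standard monomials gives mu = 4. Corank 2; j^3 = y*(x^2 + y^2) splits into three distinct lines over C (the quadratic factor has nonzero discriminant), so D_4.

4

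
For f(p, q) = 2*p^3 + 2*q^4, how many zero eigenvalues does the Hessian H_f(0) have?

The Hessian at 0 is [[0, 0], [0, 0]] of rank 0; hence corank 2.

2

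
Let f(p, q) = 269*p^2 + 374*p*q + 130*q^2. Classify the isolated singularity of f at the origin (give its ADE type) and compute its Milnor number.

Type A1, Milnor number mu = 1.

The Hessian of f at 0 has rank 2. Corank 0: nondegenerate Morse point, so A_1.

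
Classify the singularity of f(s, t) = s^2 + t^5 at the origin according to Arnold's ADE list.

A4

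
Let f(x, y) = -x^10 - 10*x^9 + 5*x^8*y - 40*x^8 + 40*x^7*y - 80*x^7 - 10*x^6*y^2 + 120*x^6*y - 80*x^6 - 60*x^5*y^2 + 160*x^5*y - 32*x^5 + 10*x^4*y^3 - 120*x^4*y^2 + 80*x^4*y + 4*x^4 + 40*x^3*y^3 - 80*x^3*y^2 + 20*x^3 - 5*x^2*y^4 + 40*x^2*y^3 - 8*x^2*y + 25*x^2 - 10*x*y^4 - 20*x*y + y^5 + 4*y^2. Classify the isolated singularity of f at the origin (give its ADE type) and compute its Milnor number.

The Hessian of f at 0 is [[50, -20], [-20, 8]] with rank 1, so corank 1. A Groebner basis of the Jacobian ideal J(f) in C{x,y} is {-3125*x/64 + y^3 - 25*y^2/8 + 625*y/32, x^2 + 5*x/2 - y, x*y + 25*x/8 - y^2/5 - 5*y/4}; counting standard monomials gives mu = 4. Corank 1: A-series; mu = 4 gives A_4.

Type A_{4}, Milnor number mu = 4.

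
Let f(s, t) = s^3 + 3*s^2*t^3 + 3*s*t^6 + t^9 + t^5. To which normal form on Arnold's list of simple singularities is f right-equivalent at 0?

The Hessian of f at 0 has rank 0. Corank 2; j^3 = s^3 is a perfect cube, so E-series; the 5-jet and mu = 8 give E_8.

E8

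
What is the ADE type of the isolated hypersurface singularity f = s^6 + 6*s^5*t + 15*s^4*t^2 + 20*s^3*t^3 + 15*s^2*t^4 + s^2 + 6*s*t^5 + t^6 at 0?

A_{5}

The Hessian of f at 0 has rank 1. Corank 1: A-series; mu = 5 gives A_5.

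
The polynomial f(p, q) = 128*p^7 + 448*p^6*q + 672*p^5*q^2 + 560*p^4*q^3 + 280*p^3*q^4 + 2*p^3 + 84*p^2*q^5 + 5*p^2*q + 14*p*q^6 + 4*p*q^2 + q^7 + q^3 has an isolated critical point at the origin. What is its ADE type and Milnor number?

Type D_{8}, Milnor number mu = 8.

The Hessian of f at 0 has rank 0. Corank 2; j^3 = (p + q)^2*(2*p + q) has shape L^2 M (L != M), so D-series; mu = 8 gives D_8.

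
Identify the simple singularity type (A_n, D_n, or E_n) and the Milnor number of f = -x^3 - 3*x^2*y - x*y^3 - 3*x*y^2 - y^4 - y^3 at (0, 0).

Type E7, Milnor number mu = 7.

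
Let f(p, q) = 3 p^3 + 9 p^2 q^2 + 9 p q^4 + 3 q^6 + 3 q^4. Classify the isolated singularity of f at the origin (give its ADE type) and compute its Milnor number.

Type E_6, Milnor number mu = 6.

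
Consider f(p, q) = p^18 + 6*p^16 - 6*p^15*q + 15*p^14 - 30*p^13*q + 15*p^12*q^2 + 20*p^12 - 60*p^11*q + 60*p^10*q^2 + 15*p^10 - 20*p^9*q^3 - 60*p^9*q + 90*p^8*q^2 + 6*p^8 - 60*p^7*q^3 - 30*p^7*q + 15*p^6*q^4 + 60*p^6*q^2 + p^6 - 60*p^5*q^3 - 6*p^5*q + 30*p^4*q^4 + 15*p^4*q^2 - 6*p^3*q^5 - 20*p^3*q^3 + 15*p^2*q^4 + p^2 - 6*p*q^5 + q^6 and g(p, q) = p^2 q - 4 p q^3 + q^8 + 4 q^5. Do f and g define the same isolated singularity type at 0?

No.

The Hessian of f at 0 has rank 1. Corank 1: A-series; mu = 5 gives A_5. The Hessian of g at 0 has rank 0. Corank 2; j^3 = p^2*q has shape L^2 M (L != M), so D-series; mu = 9 gives D_9. f is A_5 but g is D_9, hence not right-equivalent.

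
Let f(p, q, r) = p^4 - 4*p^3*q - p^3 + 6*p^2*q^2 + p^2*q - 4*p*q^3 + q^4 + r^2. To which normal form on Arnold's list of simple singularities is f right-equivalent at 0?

D_{5}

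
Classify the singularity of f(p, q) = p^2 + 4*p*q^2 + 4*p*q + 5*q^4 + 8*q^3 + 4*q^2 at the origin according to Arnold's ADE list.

A_3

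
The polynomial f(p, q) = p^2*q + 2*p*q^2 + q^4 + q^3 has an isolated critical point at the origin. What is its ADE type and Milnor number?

Type D5, Milnor number mu = 5.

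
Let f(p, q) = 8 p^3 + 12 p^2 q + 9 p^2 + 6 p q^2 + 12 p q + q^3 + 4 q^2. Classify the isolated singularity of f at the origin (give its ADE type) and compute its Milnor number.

Type A_2, Milnor number mu = 2.

The Hessian of f at 0 is [[18, 12], [12, 8]] with rank 1, so corank 1. A Groebner basis of the Jacobian ideal J(f) in C{p,q} is {q^2, p + 2*q/3}; counting standard monomials gives mu = 2. Corank 1: A-series; mu = 2 gives A_2.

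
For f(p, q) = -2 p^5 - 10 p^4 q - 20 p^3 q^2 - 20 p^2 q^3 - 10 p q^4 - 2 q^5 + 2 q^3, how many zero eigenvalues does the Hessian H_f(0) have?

The Hessian at 0 is [[0, 0], [0, 0]] of rank 0; hence corank 2.

2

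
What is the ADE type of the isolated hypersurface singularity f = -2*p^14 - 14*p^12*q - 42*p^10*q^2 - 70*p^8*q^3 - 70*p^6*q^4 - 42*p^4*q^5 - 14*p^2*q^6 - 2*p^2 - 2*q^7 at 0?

The Hessian of f at 0 is [[-4, 0], [0, 0]] with rank 1, so corank 1. A Groebner basis of the Jacobian ideal J(f) in C{p,q} is {q^6, p}; counting standard monomials gives mu = 6. Corank 1: A-series; mu = 6 gives A_6.

A_{6}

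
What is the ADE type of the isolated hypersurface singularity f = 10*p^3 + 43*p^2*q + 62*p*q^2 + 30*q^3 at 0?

D_{4}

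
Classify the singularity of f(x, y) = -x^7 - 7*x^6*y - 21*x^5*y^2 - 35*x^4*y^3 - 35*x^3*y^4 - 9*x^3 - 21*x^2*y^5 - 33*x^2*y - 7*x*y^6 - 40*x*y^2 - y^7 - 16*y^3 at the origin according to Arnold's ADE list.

D_{8}

The Hessian of f at 0 is [[0, 0], [0, 0]] with rank 0, so corank 2. A Groebner basis of the Jacobian ideal J(f) in C{x,y} is {2187*x*y/7 + y^6 + 2916*y^2/7, x*y^2 + 4*y^3/3, x^2 + 7*x*y/3 + 4*y^2/3}; counting standard monomials gives mu = 8. Corank 2; j^3 = -(x + y)*(3*x + 4*y)^2 has shape L^2 M (L != M), so D-series; mu = 8 gives D_8.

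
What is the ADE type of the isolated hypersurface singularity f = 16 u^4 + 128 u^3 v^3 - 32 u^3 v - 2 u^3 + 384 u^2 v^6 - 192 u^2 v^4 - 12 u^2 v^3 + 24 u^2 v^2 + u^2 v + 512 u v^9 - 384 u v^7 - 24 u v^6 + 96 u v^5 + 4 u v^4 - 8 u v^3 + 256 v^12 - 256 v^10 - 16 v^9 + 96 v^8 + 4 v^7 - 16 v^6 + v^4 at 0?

The Hessian of f at 0 is [[0, 0], [0, 0]] with rank 0, so corank 2. A Groebner basis of the Jacobian ideal J(f) in C{u,v} is {u*v^2, u*v/8 + v^3, u^2 - u*v/2}; counting standard monomials gives mu = 5. Corank 2; j^3 = -u^2*(2*u - v) has shape L^2 M (L != M), so D-series; mu = 5 gives D_5.

D_5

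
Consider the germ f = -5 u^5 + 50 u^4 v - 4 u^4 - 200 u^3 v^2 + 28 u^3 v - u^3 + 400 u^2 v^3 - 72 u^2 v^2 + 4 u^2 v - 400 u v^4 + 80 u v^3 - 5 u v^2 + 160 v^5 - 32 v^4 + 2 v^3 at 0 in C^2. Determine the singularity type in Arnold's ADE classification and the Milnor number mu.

The Hessian of f at 0 is [[0, 0], [0, 0]] with rank 0, so corank 2. A Groebner basis of the Jacobian ideal J(f) in C{u,v} is {u^3 - 25*u^2/2 + 51*u*v/2 - 13*v^2, u^2*v - 21*u^2/2 + 43*u*v/2 - 11*v^2, -17*u^2/2 + u*v^2 + 35*u*v/2 - 9*v^2, -13*u^2/2 + 27*u*v/2 + v^3 - 7*v^2}; counting standard monomials gives mu = 6. Corank 2; j^3 = -(u - 2*v)*(u - v)^2 has shape L^2 M (L != M), so D-series; mu = 6 gives D_6.

Type D_6, Milnor number mu = 6.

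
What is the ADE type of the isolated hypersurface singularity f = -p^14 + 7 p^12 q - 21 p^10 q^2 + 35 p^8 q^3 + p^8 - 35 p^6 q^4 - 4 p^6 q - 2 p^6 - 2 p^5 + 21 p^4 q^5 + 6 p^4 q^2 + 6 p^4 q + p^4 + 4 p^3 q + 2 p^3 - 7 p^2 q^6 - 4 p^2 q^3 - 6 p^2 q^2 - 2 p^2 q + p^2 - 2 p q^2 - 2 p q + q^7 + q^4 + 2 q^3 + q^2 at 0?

A6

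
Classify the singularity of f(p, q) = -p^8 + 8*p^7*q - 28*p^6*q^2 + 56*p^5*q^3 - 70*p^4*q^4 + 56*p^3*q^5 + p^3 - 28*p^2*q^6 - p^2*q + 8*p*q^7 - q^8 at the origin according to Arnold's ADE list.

The Hessian of f at 0 has rank 0. Corank 2; j^3 = p^2*(p - q) has shape L^2 M (L != M), so D-series; mu = 9 gives D_9.

D9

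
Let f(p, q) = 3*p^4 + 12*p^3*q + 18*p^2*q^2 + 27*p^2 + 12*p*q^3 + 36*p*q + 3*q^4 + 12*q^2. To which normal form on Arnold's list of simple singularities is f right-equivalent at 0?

A_{3}

The Hessian of f at 0 is [[54, 36], [36, 24]] with rank 1, so corank 1. A Groebner basis of the Jacobian ideal J(f) in C{p,q} is {q^3, p + 2*q/3}; counting standard monomials gives mu = 3. Corank 1: A-series; mu = 3 gives A_3.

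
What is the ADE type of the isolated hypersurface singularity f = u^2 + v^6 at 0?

The Hessian of f at 0 has rank 1. Corank 1: A-series; mu = 5 gives A_5.

A_{5}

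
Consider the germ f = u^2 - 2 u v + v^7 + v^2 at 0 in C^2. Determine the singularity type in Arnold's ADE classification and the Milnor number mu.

Type A6, Milnor number mu = 6.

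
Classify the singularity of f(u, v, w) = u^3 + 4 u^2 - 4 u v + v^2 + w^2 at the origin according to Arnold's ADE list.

A_{2}

The Hessian of f at 0 has rank 2. Corank 1: A-series; mu = 2 gives A_2.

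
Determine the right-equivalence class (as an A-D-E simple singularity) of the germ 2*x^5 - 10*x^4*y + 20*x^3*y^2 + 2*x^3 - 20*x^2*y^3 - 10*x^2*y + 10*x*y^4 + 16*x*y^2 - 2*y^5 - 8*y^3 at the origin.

D_6

The Hessian of f at 0 has rank 0. Corank 2; j^3 = 2*(x - 2*y)^2*(x - y) has shape L^2 M (L != M), so D-series; mu = 6 gives D_6.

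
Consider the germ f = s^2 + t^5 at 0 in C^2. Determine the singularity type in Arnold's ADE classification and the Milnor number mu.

The Hessian of f at 0 is [[2, 0], [0, 0]] with rank 1, so corank 1. A Groebner basis of the Jacobian ideal J(f) in C{s,t} is {t^4, s}; counting standard monomials gives mu = 4. Corank 1: A-series; mu = 4 gives A_4.

Type A4, Milnor number mu = 4.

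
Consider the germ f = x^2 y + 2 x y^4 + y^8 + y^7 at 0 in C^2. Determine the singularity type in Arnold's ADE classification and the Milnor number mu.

The Hessian of f at 0 has rank 0. Corank 2; j^3 = x^2*y has shape L^2 M (L != M), so D-series; mu = 9 gives D_9.

Type D9, Milnor number mu = 9.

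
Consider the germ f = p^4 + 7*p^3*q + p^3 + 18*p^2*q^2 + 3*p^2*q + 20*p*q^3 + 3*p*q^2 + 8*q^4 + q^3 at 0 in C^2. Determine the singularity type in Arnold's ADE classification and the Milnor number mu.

The Hessian of f at 0 has rank 0. Corank 2; j^3 = (p + q)^3 is a perfect cube, so E-series; the 4-jet and mu = 7 give E_7.

Type E_{7}, Milnor number mu = 7.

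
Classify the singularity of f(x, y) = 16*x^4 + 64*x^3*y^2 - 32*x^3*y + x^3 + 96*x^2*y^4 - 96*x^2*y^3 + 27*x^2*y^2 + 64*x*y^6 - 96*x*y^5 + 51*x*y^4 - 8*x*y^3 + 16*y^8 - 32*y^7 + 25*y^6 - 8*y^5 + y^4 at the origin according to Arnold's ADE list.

The Hessian of f at 0 is [[0, 0], [0, 0]] with rank 0, so corank 2. A Groebner basis of the Jacobian ideal J(f) in C{x,y} is {x^3, x^2*y, x^2/2 + x*y^2, 3*x^2 + y^3}; counting standard monomials gives mu = 6. Corank 2; j^3 = x^3 is a perfect cube, so E-series; the 4-jet and mu = 6 give E_6.

E6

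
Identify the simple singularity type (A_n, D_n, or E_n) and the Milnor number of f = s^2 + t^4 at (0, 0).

The Hessian of f at 0 is [[2, 0], [0, 0]] with rank 1, so corank 1. A Groebner basis of the Jacobian ideal J(f) in C{s,t} is {t^3, s}; counting standard monomials gives mu = 3. Corank 1: A-series; mu = 3 gives A_3.

Type A_3, Milnor number mu = 3.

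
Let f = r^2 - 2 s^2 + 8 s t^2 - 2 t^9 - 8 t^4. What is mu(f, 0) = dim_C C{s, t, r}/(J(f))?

8

The Hessian of f at 0 has rank 2. Corank 1: A-series; mu = 8 gives A_8.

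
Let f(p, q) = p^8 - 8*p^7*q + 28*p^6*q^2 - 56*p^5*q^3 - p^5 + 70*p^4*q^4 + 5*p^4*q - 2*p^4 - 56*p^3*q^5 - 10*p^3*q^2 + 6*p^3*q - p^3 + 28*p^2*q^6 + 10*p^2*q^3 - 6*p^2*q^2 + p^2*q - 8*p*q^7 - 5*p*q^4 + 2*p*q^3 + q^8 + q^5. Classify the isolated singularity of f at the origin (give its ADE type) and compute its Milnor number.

The Hessian of f at 0 is [[0, 0], [0, 0]] with rank 0, so corank 2. A Groebner basis of the Jacobian ideal J(f) in C{p,q} is {p^2*q^2 + 11*p^2*q/4 - p^2 - 5*p*q^2/2 + 3*p*q/4 + 3*q^3/4, 53*p^2*q/8 - 2*p^2 + p*q^3 - 21*p*q^2/4 + 13*p*q/8 + 13*q^3/8, 21*p^2*q/2 - 3*p^2 - 7*p*q^2 + 5*p*q/2 + q^4 + 5*q^3/2, p^3 - 3*p^2*q + p^2 + 3*p*q^2 - p*q - q^3}; counting standard monomials gives mu = 9. Corank 2; j^3 = -p^2*(p - q) has shape L^2 M (L != M), so D-series; mu = 9 gives D_9.

Type D_9, Milnor number mu = 9.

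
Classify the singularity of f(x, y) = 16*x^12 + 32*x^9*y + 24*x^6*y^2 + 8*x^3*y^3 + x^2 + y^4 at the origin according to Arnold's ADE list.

A_{3}

The Hessian of f at 0 has rank 1. Corank 1: A-series; mu = 3 gives A_3.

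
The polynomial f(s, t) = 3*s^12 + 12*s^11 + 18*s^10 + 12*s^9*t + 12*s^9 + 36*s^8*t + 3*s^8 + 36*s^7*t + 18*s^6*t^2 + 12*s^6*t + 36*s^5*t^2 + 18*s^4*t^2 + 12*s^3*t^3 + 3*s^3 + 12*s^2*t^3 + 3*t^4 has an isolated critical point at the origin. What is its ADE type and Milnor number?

The Hessian of f at 0 has rank 0. Corank 2; j^3 = 3*s^3 is a perfect cube, so E-series; the 4-jet and mu = 6 give E_6.

Type E_{6}, Milnor number mu = 6.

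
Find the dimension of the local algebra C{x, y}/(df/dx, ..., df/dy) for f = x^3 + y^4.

The Hessian of f at 0 has rank 0. Corank 2; j^3 = x^3 is a perfect cube, so E-series; the 4-jet and mu = 6 give E_6.

6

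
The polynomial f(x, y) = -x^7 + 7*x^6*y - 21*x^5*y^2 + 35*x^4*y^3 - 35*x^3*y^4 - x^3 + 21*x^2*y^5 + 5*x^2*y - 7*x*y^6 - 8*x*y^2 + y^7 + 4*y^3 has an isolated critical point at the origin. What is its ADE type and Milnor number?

The Hessian of f at 0 has rank 0. Corank 2; j^3 = -(x - 2*y)^2*(x - y) has shape L^2 M (L != M), so D-series; mu = 8 gives D_8.

Type D_{8}, Milnor number mu = 8.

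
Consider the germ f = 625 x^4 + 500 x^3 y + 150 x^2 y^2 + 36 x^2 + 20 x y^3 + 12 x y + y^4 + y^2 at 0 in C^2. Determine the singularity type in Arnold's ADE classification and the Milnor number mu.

The Hessian of f at 0 is [[72, 12], [12, 2]] with rank 1, so corank 1. A Groebner basis of the Jacobian ideal J(f) in C{x,y} is {y^3, x + y/6}; counting standard monomials gives mu = 3. Corank 1: A-series; mu = 3 gives A_3.

Type A3, Milnor number mu = 3.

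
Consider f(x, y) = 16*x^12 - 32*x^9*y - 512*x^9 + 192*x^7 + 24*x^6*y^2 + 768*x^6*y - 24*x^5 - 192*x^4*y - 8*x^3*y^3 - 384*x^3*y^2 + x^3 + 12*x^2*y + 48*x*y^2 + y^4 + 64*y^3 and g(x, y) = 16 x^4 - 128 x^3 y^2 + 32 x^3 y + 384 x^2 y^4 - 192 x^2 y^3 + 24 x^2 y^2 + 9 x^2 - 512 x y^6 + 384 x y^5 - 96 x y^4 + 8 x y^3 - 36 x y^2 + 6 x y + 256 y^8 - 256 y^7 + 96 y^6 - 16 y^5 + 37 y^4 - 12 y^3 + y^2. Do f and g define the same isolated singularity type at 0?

No.

The Hessian of f at 0 is [[0, 0], [0, 0]] with rank 0, so corank 2. A Groebner basis of the Jacobian ideal J(f) in C{x,y} is {y^3, x^2 + 8*x*y + 16*y^2}; counting standard monomials gives mu = 6. Corank 2; j^3 = (x + 4*y)^3 is a perfect cube, so E-series; the 4-jet and mu = 6 give E_6. The Hessian of g at 0 is [[18, 6], [6, 2]] with rank 1, so corank 1. A Groebner basis of the Jacobian ideal J(g) in C{x,y} is {x^2 - x/18 - y/54, x*y + x/6 + y/18, -x/2 + y^2 - y/6}; counting standard monomials gives mu = 3. Corank 1: A-series; mu = 3 gives A_3. f is E_6 but g is A_3, hence not right-equivalent.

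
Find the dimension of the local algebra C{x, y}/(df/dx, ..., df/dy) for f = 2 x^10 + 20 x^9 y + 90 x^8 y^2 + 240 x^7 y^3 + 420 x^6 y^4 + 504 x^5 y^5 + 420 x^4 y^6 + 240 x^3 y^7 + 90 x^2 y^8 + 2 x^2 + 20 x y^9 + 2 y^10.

9

The Hessian of f at 0 is [[4, 0], [0, 0]] with rank 1, so corank 1. A Groebner basis of the Jacobian ideal J(f) in C{x,y} is {y^9, x}; counting standard monomials gives mu = 9. Corank 1: A-series; mu = 9 gives A_9.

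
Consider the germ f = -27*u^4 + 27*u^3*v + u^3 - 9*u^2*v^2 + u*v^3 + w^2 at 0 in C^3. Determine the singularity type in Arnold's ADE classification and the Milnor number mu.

The Hessian of f at 0 is [[0, 0, 0], [0, 0, 0], [0, 0, 2]] with rank 1, so corank 2. A Groebner basis of the Jacobian ideal J(f) in C{u,v,w} is {u^2/3 + v^4 + v^3/9, u^3, u^2*v - u^2/9 - v^3/27, -2*u^2/3 + u*v^2 - 2*v^3/9, w}; counting standard monomials gives mu = 7. Corank 2; j^3 = u^3 is a perfect cube, so E-series; the 4-jet and mu = 7 give E_7.

Type E_{7}, Milnor number mu = 7.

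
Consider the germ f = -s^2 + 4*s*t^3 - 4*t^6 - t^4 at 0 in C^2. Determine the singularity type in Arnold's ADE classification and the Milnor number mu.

The Hessian of f at 0 has rank 1. Corank 1: A-series; mu = 3 gives A_3.

Type A_{3}, Milnor number mu = 3.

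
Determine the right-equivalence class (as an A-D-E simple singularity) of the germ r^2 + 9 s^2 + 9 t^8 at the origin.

A_7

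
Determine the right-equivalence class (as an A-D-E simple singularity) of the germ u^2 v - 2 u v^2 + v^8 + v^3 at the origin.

The Hessian of f at 0 is [[0, 0], [0, 0]] with rank 0, so corank 2. A Groebner basis of the Jacobian ideal J(f) in C{u,v} is {u^2/8 + v^7 - v^2/8, u^3 - v^3, u*v - v^2}; counting standard monomials gives mu = 9. Corank 2; j^3 = v*(u - v)^2 has shape L^2 M (L != M), so D-series; mu = 9 gives D_9.

D9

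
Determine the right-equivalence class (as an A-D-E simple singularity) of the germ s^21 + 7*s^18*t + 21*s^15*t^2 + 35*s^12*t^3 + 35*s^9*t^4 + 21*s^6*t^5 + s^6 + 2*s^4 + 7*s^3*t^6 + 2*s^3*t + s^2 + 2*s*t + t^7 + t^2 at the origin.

A6

The Hessian of f at 0 has rank 1. Corank 1: A-series; mu = 6 gives A_6.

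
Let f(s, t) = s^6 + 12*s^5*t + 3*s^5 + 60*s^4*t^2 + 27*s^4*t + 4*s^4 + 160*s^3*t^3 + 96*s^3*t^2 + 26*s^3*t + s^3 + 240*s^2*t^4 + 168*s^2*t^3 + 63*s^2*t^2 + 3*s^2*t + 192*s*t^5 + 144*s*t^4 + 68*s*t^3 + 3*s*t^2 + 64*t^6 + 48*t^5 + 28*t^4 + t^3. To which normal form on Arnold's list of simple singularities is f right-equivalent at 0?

E_6

The Hessian of f at 0 is [[0, 0], [0, 0]] with rank 0, so corank 2. A Groebner basis of the Jacobian ideal J(f) in C{s,t} is {s^3 + 3*s^2 + 6*s*t + 3*t^2, s^2*t - 5*s^2/2 - 5*s*t - 5*t^2/2, 2*s^2 + s*t^2 + 4*s*t + 2*t^2, -3*s^2/2 - 3*s*t + t^3 - 3*t^2/2}; counting standard monomials gives mu = 6. Corank 2; j^3 = (s + t)^3 is a perfect cube, so E-series; the 4-jet and mu = 6 give E_6.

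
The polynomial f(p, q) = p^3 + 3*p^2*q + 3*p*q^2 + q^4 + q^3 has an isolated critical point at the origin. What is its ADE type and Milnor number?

Type E_{6}, Milnor number mu = 6.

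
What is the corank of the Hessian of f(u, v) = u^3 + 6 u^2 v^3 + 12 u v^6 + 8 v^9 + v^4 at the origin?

2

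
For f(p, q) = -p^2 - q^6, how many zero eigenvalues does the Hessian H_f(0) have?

1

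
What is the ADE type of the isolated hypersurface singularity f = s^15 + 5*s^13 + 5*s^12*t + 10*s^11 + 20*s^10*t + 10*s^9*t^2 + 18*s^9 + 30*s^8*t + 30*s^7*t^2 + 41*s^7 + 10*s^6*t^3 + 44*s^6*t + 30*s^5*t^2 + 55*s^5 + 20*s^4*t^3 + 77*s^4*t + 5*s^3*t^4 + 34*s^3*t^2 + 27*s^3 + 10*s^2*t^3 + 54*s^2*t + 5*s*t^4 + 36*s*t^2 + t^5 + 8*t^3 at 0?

E8

The Hessian of f at 0 is [[0, 0], [0, 0]] with rank 0, so corank 2. A Groebner basis of the Jacobian ideal J(f) in C{s,t} is {-729*s^2/32 + s*t^3 - 243*s*t/8 - 81*t^2/8, 243*s^2/8 + 81*s*t/2 + t^4 + 27*t^2/2, s^3 - 4*s*t^2/3 - 16*t^3/27, s^2*t + 4*s*t^2/3 + 4*t^3/9}; counting standard monomials gives mu = 8. Corank 2; j^3 = (3*s + 2*t)^3 is a perfect cube, so E-series; the 5-jet and mu = 8 give E_8.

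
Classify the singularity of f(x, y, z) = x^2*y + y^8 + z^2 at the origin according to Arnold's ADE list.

D_9

The Hessian of f at 0 has rank 1. Corank 2; j^3 = x^2*y has shape L^2 M (L != M), so D-series; mu = 9 gives D_9.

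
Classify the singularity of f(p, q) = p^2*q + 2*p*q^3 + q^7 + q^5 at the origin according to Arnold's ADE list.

D8

The Hessian of f at 0 is [[0, 0], [0, 0]] with rank 0, so corank 2. A Groebner basis of the Jacobian ideal J(f) in C{p,q} is {p^2*q^2 + p^2/7 + p*q^2/7, p^3 - p^2/7 - p*q^2/7, p*q + q^3}; counting standard monomials gives mu = 8. Corank 2; j^3 = p^2*q has shape L^2 M (L != M), so D-series; mu = 8 gives D_8.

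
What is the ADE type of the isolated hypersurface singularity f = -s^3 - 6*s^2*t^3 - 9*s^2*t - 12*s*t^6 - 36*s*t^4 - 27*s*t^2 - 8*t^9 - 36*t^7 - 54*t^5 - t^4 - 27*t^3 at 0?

The Hessian of f at 0 has rank 0. Corank 2; j^3 = -(s + 3*t)^3 is a perfect cube, so E-series; the 4-jet and mu = 6 give E_6.

E_{6}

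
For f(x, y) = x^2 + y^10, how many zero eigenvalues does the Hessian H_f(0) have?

1

The Hessian at 0 is [[2, 0], [0, 0]] of rank 1; hence corank 1.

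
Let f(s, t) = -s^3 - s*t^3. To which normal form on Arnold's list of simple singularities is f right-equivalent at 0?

E7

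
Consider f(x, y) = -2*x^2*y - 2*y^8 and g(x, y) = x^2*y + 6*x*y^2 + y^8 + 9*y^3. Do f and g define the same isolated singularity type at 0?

The Hessian of f at 0 has rank 0. Corank 2; j^3 = -2*x^2*y has shape L^2 M (L != M), so D-series; mu = 9 gives D_9. The Hessian of g at 0 has rank 0. Corank 2; j^3 = y*(x + 3*y)^2 has shape L^2 M (L != M), so D-series; mu = 9 gives D_9. Both have type D_9, hence right-equivalent.

Yes.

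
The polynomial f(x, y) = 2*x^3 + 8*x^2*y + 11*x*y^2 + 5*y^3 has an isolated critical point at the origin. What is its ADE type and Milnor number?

The Hessian of f at 0 is [[0, 0], [0, 0]] with rank 0, so corank 2. A Groebner basis of the Jacobian ideal J(f) in C{x,y} is {y^3, x^2 + y^2/2, x*y + y^2/2}; counting standard monomials gives mu = 4. Corank 2; j^3 = (x + y)*(2*x^2 + 6*x*y + 5*y^2) splits into three distinct lines over C (the quadratic factor has nonzero discriminant), so D_4.

Type D_4, Milnor number mu = 4.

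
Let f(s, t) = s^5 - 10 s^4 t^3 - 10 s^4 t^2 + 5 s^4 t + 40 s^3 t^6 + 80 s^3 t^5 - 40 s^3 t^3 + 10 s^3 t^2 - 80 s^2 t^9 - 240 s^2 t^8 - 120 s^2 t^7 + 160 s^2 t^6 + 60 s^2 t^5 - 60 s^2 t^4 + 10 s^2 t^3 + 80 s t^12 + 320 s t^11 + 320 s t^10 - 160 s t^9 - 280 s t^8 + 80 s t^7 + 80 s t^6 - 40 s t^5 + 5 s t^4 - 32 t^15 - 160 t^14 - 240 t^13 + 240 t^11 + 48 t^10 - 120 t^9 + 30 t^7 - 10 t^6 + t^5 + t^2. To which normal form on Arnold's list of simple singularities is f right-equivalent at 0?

The Hessian of f at 0 is [[0, 0], [0, 2]] with rank 1, so corank 1. A Groebner basis of the Jacobian ideal J(f) in C{s,t} is {s^4, t}; counting standard monomials gives mu = 4. Corank 1: A-series; mu = 4 gives A_4.

A4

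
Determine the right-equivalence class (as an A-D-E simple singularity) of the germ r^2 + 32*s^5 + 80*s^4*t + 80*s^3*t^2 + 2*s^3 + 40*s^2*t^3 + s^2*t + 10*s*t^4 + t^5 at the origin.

The Hessian of f at 0 has rank 1. Corank 2; j^3 = s^2*(2*s + t) has shape L^2 M (L != M), so D-series; mu = 6 gives D_6.

D_6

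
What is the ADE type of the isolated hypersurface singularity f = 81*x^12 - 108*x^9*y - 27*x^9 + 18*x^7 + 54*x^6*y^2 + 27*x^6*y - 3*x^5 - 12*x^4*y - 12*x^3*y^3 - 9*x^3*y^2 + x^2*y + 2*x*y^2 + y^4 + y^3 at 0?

D_{5}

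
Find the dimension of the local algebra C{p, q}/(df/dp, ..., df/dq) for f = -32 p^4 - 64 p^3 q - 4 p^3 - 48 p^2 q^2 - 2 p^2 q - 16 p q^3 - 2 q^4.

5

The Hessian of f at 0 has rank 0. Corank 2; j^3 = -2*p^2*(2*p + q) has shape L^2 M (L != M), so D-series; mu = 5 gives D_5.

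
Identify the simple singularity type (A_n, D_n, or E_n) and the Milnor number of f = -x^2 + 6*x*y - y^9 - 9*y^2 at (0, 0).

Type A_8, Milnor number mu = 8.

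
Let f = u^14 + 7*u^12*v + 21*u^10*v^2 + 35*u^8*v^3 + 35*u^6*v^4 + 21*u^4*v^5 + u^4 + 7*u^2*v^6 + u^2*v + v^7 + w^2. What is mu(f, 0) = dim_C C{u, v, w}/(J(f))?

The Hessian of f at 0 is [[0, 0, 0], [0, 0, 0], [0, 0, 2]] with rank 1, so corank 2. A Groebner basis of the Jacobian ideal J(f) in C{u,v,w} is {u^2/7 + v^6, u^3, u*v, w}; counting standard monomials gives mu = 8. Corank 2; j^3 = u^2*v has shape L^2 M (L != M), so D-series; mu = 8 gives D_8.

8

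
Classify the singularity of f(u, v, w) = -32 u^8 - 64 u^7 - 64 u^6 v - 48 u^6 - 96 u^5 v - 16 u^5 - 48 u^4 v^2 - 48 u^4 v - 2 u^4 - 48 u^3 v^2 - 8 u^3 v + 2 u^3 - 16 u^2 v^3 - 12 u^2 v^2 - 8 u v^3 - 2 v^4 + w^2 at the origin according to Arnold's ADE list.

E6

The Hessian of f at 0 has rank 1. Corank 2; j^3 = 2*u^3 is a perfect cube, so E-series; the 4-jet and mu = 6 give E_6.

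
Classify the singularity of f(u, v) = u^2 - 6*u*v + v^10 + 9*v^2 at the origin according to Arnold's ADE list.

A_9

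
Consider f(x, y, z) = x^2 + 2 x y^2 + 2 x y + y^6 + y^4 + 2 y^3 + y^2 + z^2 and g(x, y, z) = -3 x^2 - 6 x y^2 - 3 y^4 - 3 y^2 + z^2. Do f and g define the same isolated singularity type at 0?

The Hessian of f at 0 has rank 2. Corank 1: A-series; mu = 5 gives A_5. The Hessian of g at 0 has rank 3. Corank 0: nondegenerate Morse point, so A_1. f is A_5 but g is A_1, hence not right-equivalent.

No.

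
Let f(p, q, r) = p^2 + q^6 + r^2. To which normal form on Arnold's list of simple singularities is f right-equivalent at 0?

A5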